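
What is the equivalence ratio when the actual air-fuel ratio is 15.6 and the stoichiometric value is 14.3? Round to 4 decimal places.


phi = AFR_stoich / AFR_actual
phi = 14.3 / 15.6 = 0.9167


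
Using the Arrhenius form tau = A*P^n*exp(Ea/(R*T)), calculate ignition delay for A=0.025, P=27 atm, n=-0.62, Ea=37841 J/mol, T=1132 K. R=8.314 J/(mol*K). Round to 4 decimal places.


tau = A * P^n * exp(Ea/(R*T))
P^n = 27^(-0.62) = 0.12958492
Ea/(R*T) = 37841/(8.314*1132) = 4.020742
exp(Ea/(R*T)) = 55.742426
tau = 0.025 * 0.12958492 * 55.742426 = 0.1806 ms


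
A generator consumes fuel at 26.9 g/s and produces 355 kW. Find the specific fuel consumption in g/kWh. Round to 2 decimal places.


SFC = (mf / BP) * 3600
Rate = 26.9 / 355 = 0.075775 g/(s*kW)
SFC = 0.075775 * 3600 = 272.79 g/kWh


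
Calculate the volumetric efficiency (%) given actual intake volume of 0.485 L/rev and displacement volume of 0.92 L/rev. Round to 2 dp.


eta_v = (V_actual / V_disp) * 100
Ratio = 0.485 / 0.92 = 0.5272
eta_v = 0.5272 * 100 = 52.72%


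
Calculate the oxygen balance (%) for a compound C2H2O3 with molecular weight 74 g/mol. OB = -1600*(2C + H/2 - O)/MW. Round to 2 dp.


OB = -1600 * (2C + H/2 - O) / MW
Inner = 2*2 + 2/2 - 3 = 2.00
OB = -1600 * 2.00 / 74 = -43.24%


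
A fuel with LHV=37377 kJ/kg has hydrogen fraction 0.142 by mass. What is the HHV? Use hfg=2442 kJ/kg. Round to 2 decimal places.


HHV = LHV + hfg * 9 * H
Water addition = 2442 * 9 * 0.142 = 3120.876 kJ/kg
HHV = 37377 + 3120.876 = 40497.88 kJ/kg


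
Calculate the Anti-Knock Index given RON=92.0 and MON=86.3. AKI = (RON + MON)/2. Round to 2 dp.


AKI = (RON + MON) / 2
AKI = (92.0 + 86.3) / 2
AKI = 178.3 / 2 = 89.15


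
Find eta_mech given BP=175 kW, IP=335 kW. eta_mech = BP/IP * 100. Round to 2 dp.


eta_mech = (BP / IP) * 100
Ratio = 175 / 335 = 0.5224
eta_mech = 0.5224 * 100 = 52.24%


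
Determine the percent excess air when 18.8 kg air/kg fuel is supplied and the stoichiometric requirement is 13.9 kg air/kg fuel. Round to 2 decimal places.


Excess air = actual - stoichiometric = 18.8 - 13.9 = 4.90 kg/kg fuel
Excess air % = (excess / stoich) * 100 = (4.90 / 13.9) * 100 = 35.25%


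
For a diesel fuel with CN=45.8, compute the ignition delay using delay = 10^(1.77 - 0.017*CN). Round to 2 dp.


delay = 10^(1.77 - 0.017*CN)
Exponent = 1.77 - 0.017*45.8 = 0.9914
delay = 10^0.9914 = 9.80 ms


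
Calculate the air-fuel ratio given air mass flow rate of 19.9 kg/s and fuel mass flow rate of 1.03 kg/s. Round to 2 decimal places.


AFR = m_air / m_fuel
AFR = 19.9 / 1.03 = 19.32


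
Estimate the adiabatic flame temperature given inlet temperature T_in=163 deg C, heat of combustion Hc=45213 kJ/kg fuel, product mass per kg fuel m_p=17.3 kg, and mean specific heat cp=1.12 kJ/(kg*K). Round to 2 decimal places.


T_ad = T_in + Hc / (m_p * cp)
Denominator = 17.3 * 1.12 = 19.3760
Temperature rise = 45213 / 19.3760 = 2333.45 K
T_ad = 163 + 2333.45 = 2496.45 deg C


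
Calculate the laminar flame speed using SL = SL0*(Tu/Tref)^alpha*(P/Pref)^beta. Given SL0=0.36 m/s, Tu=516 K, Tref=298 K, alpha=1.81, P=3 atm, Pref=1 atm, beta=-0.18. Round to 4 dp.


SL = SL0 * (Tu/Tref)^alpha * (P/Pref)^beta
T ratio = 516/298 = 1.73154362
(T ratio)^alpha = 1.73154362^1.81 = 2.701248
(P/Pref)^beta = 3^(-0.18) = 0.820575
SL = 0.36 * 2.701248 * 0.820575 = 0.7980 m/s


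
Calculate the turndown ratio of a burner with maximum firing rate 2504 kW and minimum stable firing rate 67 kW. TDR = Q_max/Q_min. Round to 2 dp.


TDR = Q_max / Q_min
TDR = 2504 / 67 = 37.37


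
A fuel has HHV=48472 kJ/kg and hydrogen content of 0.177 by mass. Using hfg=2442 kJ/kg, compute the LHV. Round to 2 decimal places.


LHV = HHV - hfg * 9 * H
Water correction = 2442 * 9 * 0.177 = 3890.106 kJ/kg
LHV = 48472 - 3890.106 = 44581.89 kJ/kg


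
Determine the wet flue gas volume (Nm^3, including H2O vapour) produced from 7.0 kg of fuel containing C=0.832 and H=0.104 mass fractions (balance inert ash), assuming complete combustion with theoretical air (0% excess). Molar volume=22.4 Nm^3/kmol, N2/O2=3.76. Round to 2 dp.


Per kg fuel: CO2 = (C/12 kmol)*22.4 = (0.832/12)*22.4 = 1.55307 Nm^3
Per kg fuel: H2O = (H/2 kmol)*22.4 = (0.104/2)*22.4 = 1.16480 Nm^3
O2 needed per kg fuel = C/12 + H/4 = 0.832/12 + 0.104/4 = 0.09533333 kmol
Per kg fuel: N2 = O2*3.76*22.4 = 0.09533333*3.76*22.4 = 8.02935 Nm^3
Total per kg = 1.55307 + 1.16480 + 8.02935 = 10.74722 Nm^3
Total = 10.74722 * 7.0 = 75.23 Nm^3


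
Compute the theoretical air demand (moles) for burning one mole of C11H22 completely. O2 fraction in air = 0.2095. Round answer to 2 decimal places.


Balanced combustion: C11H22 + 16.5 O2 -> 11 CO2 + 11 H2O
O2 needed = C + H/4 = 11 + 22/4 = 16.50 moles
Air moles = O2 / 0.2095 = 16.50 / 0.2095 = 78.76 moles air


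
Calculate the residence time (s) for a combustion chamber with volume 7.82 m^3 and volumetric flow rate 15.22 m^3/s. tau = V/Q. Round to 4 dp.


tau = V / Q_flow
tau = 7.82 / 15.22 = 0.5138 s


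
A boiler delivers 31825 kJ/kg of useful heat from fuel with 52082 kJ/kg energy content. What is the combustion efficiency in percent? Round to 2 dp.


Efficiency = (Q_useful / Q_fuel) * 100
Efficiency = (31825 / 52082) * 100
Efficiency = 0.6111 * 100 = 61.11%


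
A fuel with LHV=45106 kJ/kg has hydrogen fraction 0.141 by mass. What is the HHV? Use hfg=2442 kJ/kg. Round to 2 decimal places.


HHV = LHV + hfg * 9 * H
Water addition = 2442 * 9 * 0.141 = 3098.898 kJ/kg
HHV = 45106 + 3098.898 = 48204.90 kJ/kg


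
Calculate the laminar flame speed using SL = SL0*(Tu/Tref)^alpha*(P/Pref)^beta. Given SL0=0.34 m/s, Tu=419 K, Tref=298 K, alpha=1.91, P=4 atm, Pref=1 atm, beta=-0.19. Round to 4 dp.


SL = SL0 * (Tu/Tref)^alpha * (P/Pref)^beta
T ratio = 419/298 = 1.40604027
(T ratio)^alpha = 1.40604027^1.91 = 1.917237
(P/Pref)^beta = 4^(-0.19) = 0.768438
SL = 0.34 * 1.917237 * 0.768438 = 0.5009 m/s


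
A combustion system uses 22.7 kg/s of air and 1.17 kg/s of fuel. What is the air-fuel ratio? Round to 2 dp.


AFR = m_air / m_fuel
AFR = 22.7 / 1.17 = 19.40


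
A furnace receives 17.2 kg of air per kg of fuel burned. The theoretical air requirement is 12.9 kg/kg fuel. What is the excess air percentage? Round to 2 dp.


Excess air = actual - stoichiometric = 17.2 - 12.9 = 4.30 kg/kg fuel
Excess air % = (excess / stoich) * 100 = (4.30 / 12.9) * 100 = 33.33%


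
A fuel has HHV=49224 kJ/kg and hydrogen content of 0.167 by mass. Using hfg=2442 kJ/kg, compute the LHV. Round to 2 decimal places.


LHV = HHV - hfg * 9 * H
Water correction = 2442 * 9 * 0.167 = 3670.326 kJ/kg
LHV = 49224 - 3670.326 = 45553.67 kJ/kg


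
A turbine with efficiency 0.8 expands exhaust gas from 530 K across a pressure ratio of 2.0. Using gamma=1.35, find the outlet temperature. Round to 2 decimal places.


T_out = T_in * (1 - eta * (1 - PR^(-(gamma-1)/gamma)))
Exponent = -(1.35-1)/1.35 = -0.25925926
PR^exp = 2.0^(-0.25925926) = 0.83551680
Factor = 1 - 0.8*(1 - 0.83551680) = 0.86841344
T_out = 530 * 0.86841344 = 460.26 K


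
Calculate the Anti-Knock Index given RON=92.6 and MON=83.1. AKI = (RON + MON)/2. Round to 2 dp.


AKI = (RON + MON) / 2
AKI = (92.6 + 83.1) / 2
AKI = 175.7 / 2 = 87.85


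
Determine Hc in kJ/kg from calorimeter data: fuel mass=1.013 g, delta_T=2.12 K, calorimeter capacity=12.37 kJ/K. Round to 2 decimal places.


Hc = C_cal * delta_T / m_fuel
Q_released = 12.37 * 2.12 = 26.2244 kJ
m_fuel = 1.013 g = 1.013/1000 kg = 0.001013 kg
Hc = 26.2244 / 0.001013 = 25887.86 kJ/kg


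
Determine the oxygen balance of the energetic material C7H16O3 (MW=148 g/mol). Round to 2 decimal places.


OB = -1600 * (2C + H/2 - O) / MW
Inner = 2*7 + 16/2 - 3 = 19.00
OB = -1600 * 19.00 / 148 = -205.41%


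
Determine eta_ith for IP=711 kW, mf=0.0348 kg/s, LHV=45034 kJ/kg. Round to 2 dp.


eta_ith = (IP / (mf * LHV)) * 100
Denominator = 0.0348 * 45034 = 1567.1832 kW
eta_ith = (711 / 1567.1832) * 100 = 45.37%


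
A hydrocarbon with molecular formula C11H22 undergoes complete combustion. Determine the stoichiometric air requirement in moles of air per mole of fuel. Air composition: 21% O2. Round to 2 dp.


Balanced combustion: C11H22 + 16.5 O2 -> 11 CO2 + 11 H2O
O2 needed = C + H/4 = 11 + 22/4 = 16.50 moles
Air moles = O2 / 0.21 = 16.50 / 0.21 = 78.57 moles air


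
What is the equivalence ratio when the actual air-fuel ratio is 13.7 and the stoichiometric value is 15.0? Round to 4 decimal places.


phi = AFR_stoich / AFR_actual
phi = 15.0 / 13.7 = 1.0949


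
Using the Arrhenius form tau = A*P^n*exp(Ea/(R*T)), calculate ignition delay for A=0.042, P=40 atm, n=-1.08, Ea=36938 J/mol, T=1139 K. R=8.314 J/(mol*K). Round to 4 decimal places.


tau = A * P^n * exp(Ea/(R*T))
P^n = 40^(-1.08) = 0.01861124
Ea/(R*T) = 36938/(8.314*1139) = 3.900674
exp(Ea/(R*T)) = 49.435747
tau = 0.042 * 0.01861124 * 49.435747 = 0.0386 ms


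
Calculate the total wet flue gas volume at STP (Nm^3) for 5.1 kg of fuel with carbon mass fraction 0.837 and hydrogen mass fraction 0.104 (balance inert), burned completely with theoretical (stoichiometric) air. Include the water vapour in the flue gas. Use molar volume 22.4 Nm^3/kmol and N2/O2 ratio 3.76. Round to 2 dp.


Per kg fuel: CO2 = (C/12 kmol)*22.4 = (0.837/12)*22.4 = 1.56240 Nm^3
Per kg fuel: H2O = (H/2 kmol)*22.4 = (0.104/2)*22.4 = 1.16480 Nm^3
O2 needed per kg fuel = C/12 + H/4 = 0.837/12 + 0.104/4 = 0.09575000 kmol
Per kg fuel: N2 = O2*3.76*22.4 = 0.09575000*3.76*22.4 = 8.06445 Nm^3
Total per kg = 1.56240 + 1.16480 + 8.06445 = 10.79165 Nm^3
Total = 10.79165 * 5.1 = 55.04 Nm^3


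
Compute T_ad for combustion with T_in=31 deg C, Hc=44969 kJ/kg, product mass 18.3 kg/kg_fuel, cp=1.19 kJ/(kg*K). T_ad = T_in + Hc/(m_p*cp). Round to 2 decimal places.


T_ad = T_in + Hc / (m_p * cp)
Denominator = 18.3 * 1.19 = 21.7770
Temperature rise = 44969 / 21.7770 = 2064.98 K
T_ad = 31 + 2064.98 = 2095.98 deg C


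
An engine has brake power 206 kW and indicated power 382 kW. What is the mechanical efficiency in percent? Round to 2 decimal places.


eta_mech = (BP / IP) * 100
Ratio = 206 / 382 = 0.5393
eta_mech = 0.5393 * 100 = 53.93%


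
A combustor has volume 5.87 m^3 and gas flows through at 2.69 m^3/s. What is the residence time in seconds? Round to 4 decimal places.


tau = V / Q_flow
tau = 5.87 / 2.69 = 2.1822 s


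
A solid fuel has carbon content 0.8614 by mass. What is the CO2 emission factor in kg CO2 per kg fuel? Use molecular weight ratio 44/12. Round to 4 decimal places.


EF = C_frac * (M_CO2 / M_C)
EF = 0.8614 * (44/12)
EF = 0.8614 * 3.666667 = 3.1585 kg_CO2/kg_fuel


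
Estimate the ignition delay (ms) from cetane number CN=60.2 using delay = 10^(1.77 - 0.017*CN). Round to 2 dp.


delay = 10^(1.77 - 0.017*CN)
Exponent = 1.77 - 0.017*60.2 = 0.7466
delay = 10^0.7466 = 5.58 ms


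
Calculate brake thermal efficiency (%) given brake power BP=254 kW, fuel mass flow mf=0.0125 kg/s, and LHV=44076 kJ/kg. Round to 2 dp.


eta_BTE = (BP / (mf * LHV)) * 100
Denominator = 0.0125 * 44076 = 550.9500 kW
eta_BTE = (254 / 550.9500) * 100 = 46.10%


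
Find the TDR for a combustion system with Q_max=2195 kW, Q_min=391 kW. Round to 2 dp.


TDR = Q_max / Q_min
TDR = 2195 / 391 = 5.61


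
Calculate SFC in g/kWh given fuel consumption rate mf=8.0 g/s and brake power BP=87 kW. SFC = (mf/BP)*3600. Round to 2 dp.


SFC = (mf / BP) * 3600
Rate = 8.0 / 87 = 0.091954 g/(s*kW)
SFC = 0.091954 * 3600 = 331.03 g/kWh


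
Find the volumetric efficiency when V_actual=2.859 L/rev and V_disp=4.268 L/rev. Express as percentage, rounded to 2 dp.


eta_v = (V_actual / V_disp) * 100
Ratio = 2.859 / 4.268 = 0.6699
eta_v = 0.6699 * 100 = 66.99%


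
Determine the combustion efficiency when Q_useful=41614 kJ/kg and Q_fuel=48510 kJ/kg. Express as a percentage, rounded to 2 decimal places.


Efficiency = (Q_useful / Q_fuel) * 100
Efficiency = (41614 / 48510) * 100
Efficiency = 0.8578 * 100 = 85.78%


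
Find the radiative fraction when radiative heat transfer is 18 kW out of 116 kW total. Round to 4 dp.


f_rad = Q_rad / Q_total
f_rad = 18 / 116 = 0.1552


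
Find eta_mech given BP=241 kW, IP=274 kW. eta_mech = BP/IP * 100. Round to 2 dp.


eta_mech = (BP / IP) * 100
Ratio = 241 / 274 = 0.8796
eta_mech = 0.8796 * 100 = 87.96%


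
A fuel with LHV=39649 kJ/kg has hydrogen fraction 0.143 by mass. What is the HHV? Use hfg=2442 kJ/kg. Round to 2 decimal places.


HHV = LHV + hfg * 9 * H
Water addition = 2442 * 9 * 0.143 = 3142.854 kJ/kg
HHV = 39649 + 3142.854 = 42791.85 kJ/kg


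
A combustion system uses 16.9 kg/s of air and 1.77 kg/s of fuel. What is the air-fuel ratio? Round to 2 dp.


AFR = m_air / m_fuel
AFR = 16.9 / 1.77 = 9.55


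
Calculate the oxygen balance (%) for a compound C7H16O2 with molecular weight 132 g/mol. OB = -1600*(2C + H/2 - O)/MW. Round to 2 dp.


OB = -1600 * (2C + H/2 - O) / MW
Inner = 2*7 + 16/2 - 2 = 20.00
OB = -1600 * 20.00 / 132 = -242.42%


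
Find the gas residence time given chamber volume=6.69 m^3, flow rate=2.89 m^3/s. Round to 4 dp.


tau = V / Q_flow
tau = 6.69 / 2.89 = 2.3149 s


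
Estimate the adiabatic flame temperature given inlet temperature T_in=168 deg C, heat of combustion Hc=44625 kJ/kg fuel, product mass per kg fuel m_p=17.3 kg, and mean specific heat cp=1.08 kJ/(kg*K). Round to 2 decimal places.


T_ad = T_in + Hc / (m_p * cp)
Denominator = 17.3 * 1.08 = 18.6840
Temperature rise = 44625 / 18.6840 = 2388.41 K
T_ad = 168 + 2388.41 = 2556.41 deg C


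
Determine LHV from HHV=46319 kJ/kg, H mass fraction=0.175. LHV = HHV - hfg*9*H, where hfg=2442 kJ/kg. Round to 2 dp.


LHV = HHV - hfg * 9 * H
Water correction = 2442 * 9 * 0.175 = 3846.150 kJ/kg
LHV = 46319 - 3846.150 = 42472.85 kJ/kg


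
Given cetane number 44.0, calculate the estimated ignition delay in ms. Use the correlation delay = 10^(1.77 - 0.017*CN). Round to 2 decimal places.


delay = 10^(1.77 - 0.017*CN)
Exponent = 1.77 - 0.017*44.0 = 1.0220
delay = 10^1.0220 = 10.52 ms


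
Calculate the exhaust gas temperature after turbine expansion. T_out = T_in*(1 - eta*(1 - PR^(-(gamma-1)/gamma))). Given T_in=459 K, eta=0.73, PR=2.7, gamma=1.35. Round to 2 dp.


T_out = T_in * (1 - eta * (1 - PR^(-(gamma-1)/gamma)))
Exponent = -(1.35-1)/1.35 = -0.25925926
PR^exp = 2.7^(-0.25925926) = 0.77297411
Factor = 1 - 0.73*(1 - 0.77297411) = 0.83427110
T_out = 459 * 0.83427110 = 382.93 K


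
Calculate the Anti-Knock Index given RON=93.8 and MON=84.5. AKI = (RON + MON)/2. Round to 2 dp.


AKI = (RON + MON) / 2
AKI = (93.8 + 84.5) / 2
AKI = 178.3 / 2 = 89.15


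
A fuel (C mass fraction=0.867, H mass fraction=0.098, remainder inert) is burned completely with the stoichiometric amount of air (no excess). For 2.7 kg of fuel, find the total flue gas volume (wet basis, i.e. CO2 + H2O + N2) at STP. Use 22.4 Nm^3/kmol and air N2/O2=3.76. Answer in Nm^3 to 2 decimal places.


Per kg fuel: CO2 = (C/12 kmol)*22.4 = (0.867/12)*22.4 = 1.61840 Nm^3
Per kg fuel: H2O = (H/2 kmol)*22.4 = (0.098/2)*22.4 = 1.09760 Nm^3
O2 needed per kg fuel = C/12 + H/4 = 0.867/12 + 0.098/4 = 0.09675000 kmol
Per kg fuel: N2 = O2*3.76*22.4 = 0.09675000*3.76*22.4 = 8.14867 Nm^3
Total per kg = 1.61840 + 1.09760 + 8.14867 = 10.86467 Nm^3
Total = 10.86467 * 2.7 = 29.33 Nm^3


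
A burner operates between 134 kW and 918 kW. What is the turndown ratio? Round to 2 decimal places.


TDR = Q_max / Q_min
TDR = 918 / 134 = 6.85


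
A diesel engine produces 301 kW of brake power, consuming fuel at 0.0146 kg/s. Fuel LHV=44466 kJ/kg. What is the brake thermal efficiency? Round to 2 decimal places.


eta_BTE = (BP / (mf * LHV)) * 100
Denominator = 0.0146 * 44466 = 649.2036 kW
eta_BTE = (301 / 649.2036) * 100 = 46.36%


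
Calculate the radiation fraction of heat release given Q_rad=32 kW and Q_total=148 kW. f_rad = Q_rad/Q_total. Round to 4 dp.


f_rad = Q_rad / Q_total
f_rad = 32 / 148 = 0.2162


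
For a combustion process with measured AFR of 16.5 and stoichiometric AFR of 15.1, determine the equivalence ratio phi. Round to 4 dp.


phi = AFR_stoich / AFR_actual
phi = 15.1 / 16.5 = 0.9152


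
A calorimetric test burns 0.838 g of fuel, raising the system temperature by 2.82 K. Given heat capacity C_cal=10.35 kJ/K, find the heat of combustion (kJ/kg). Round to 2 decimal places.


Hc = C_cal * delta_T / m_fuel
Q_released = 10.35 * 2.82 = 29.1870 kJ
m_fuel = 0.838 g = 0.838/1000 kg = 0.000838 kg
Hc = 29.1870 / 0.000838 = 34829.36 kJ/kg


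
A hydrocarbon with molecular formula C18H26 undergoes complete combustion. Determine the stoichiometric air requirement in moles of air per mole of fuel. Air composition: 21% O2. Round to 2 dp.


Balanced combustion: C18H26 + 24.5 O2 -> 18 CO2 + 13 H2O
O2 needed = C + H/4 = 18 + 26/4 = 24.50 moles
Air moles = O2 / 0.21 = 24.50 / 0.21 = 116.67 moles air


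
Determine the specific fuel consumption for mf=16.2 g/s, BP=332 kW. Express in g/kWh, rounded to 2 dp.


SFC = (mf / BP) * 3600
Rate = 16.2 / 332 = 0.048795 g/(s*kW)
SFC = 0.048795 * 3600 = 175.66 g/kWh


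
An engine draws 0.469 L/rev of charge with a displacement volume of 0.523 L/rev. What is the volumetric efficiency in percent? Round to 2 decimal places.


eta_v = (V_actual / V_disp) * 100
Ratio = 0.469 / 0.523 = 0.8967
eta_v = 0.8967 * 100 = 89.67%


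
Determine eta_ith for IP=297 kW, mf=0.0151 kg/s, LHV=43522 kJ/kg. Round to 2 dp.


eta_ith = (IP / (mf * LHV)) * 100
Denominator = 0.0151 * 43522 = 657.1822 kW
eta_ith = (297 / 657.1822) * 100 = 45.19%


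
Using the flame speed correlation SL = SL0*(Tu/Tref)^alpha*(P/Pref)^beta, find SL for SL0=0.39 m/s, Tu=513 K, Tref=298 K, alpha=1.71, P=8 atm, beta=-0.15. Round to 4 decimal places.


SL = SL0 * (Tu/Tref)^alpha * (P/Pref)^beta
T ratio = 513/298 = 1.72147651
(T ratio)^alpha = 1.72147651^1.71 = 2.531575
(P/Pref)^beta = 8^(-0.15) = 0.732043
SL = 0.39 * 2.531575 * 0.732043 = 0.7228 m/s


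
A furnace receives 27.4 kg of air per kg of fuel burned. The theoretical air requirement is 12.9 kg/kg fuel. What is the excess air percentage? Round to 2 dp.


Excess air = actual - stoichiometric = 27.4 - 12.9 = 14.50 kg/kg fuel
Excess air % = (excess / stoich) * 100 = (14.50 / 12.9) * 100 = 112.40%


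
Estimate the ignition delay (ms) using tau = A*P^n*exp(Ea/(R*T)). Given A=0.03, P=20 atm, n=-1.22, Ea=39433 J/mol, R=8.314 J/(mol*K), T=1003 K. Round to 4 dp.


tau = A * P^n * exp(Ea/(R*T))
P^n = 20^(-1.22) = 0.02586684
Ea/(R*T) = 39433/(8.314*1003) = 4.728777
exp(Ea/(R*T)) = 113.157125
tau = 0.03 * 0.02586684 * 113.157125 = 0.0878 ms


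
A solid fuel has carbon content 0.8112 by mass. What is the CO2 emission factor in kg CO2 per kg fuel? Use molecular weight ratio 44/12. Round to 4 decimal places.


EF = C_frac * (M_CO2 / M_C)
EF = 0.8112 * (44/12)
EF = 0.8112 * 3.666667 = 2.9744 kg_CO2/kg_fuel


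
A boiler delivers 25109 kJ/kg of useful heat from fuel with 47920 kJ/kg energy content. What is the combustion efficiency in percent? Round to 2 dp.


Efficiency = (Q_useful / Q_fuel) * 100
Efficiency = (25109 / 47920) * 100
Efficiency = 0.5240 * 100 = 52.40%


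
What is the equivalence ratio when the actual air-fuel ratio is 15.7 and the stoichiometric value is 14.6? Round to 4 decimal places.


phi = AFR_stoich / AFR_actual
phi = 14.6 / 15.7 = 0.9299


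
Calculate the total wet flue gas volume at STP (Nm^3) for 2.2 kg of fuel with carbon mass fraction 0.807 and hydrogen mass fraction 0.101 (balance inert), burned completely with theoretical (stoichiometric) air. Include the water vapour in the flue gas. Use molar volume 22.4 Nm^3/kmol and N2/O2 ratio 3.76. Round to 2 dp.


Per kg fuel: CO2 = (C/12 kmol)*22.4 = (0.807/12)*22.4 = 1.50640 Nm^3
Per kg fuel: H2O = (H/2 kmol)*22.4 = (0.101/2)*22.4 = 1.13120 Nm^3
O2 needed per kg fuel = C/12 + H/4 = 0.807/12 + 0.101/4 = 0.09250000 kmol
Per kg fuel: N2 = O2*3.76*22.4 = 0.09250000*3.76*22.4 = 7.79072 Nm^3
Total per kg = 1.50640 + 1.13120 + 7.79072 = 10.42832 Nm^3
Total = 10.42832 * 2.2 = 22.94 Nm^3


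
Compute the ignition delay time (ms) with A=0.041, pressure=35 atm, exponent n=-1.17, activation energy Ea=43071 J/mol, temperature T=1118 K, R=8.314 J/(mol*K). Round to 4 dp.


tau = A * P^n * exp(Ea/(R*T))
P^n = 35^(-1.17) = 0.01561135
Ea/(R*T) = 43071/(8.314*1118) = 4.633756
exp(Ea/(R*T)) = 102.899798
tau = 0.041 * 0.01561135 * 102.899798 = 0.0659 ms


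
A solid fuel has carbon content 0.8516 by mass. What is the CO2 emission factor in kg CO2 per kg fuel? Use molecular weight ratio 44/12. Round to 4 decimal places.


EF = C_frac * (M_CO2 / M_C)
EF = 0.8516 * (44/12)
EF = 0.8516 * 3.666667 = 3.1225 kg_CO2/kg_fuel


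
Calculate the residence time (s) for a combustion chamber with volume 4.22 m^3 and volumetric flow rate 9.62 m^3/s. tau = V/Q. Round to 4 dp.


tau = V / Q_flow
tau = 4.22 / 9.62 = 0.4387 s


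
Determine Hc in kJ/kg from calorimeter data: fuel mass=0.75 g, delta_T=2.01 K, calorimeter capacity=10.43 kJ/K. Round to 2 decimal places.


Hc = C_cal * delta_T / m_fuel
Q_released = 10.43 * 2.01 = 20.9643 kJ
m_fuel = 0.75 g = 0.75/1000 kg = 0.000750 kg
Hc = 20.9643 / 0.000750 = 27952.40 kJ/kg


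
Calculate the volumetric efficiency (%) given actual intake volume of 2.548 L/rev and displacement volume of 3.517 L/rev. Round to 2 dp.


eta_v = (V_actual / V_disp) * 100
Ratio = 2.548 / 3.517 = 0.7245
eta_v = 0.7245 * 100 = 72.45%


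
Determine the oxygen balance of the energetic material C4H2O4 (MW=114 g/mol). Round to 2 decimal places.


OB = -1600 * (2C + H/2 - O) / MW
Inner = 2*4 + 2/2 - 4 = 5.00
OB = -1600 * 5.00 / 114 = -70.18%


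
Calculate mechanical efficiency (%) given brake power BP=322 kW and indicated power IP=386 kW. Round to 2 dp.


eta_mech = (BP / IP) * 100
Ratio = 322 / 386 = 0.8342
eta_mech = 0.8342 * 100 = 83.42%


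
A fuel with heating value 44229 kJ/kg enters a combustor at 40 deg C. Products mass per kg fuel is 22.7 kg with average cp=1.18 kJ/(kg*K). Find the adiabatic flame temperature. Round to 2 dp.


T_ad = T_in + Hc / (m_p * cp)
Denominator = 22.7 * 1.18 = 26.7860
Temperature rise = 44229 / 26.7860 = 1651.20 K
T_ad = 40 + 1651.20 = 1691.20 deg C


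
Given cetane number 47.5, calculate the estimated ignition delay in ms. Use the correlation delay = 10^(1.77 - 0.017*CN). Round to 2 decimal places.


delay = 10^(1.77 - 0.017*CN)
Exponent = 1.77 - 0.017*47.5 = 0.9625
delay = 10^0.9625 = 9.17 ms


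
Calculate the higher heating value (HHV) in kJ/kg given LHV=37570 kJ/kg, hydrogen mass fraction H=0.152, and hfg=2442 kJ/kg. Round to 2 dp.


HHV = LHV + hfg * 9 * H
Water addition = 2442 * 9 * 0.152 = 3340.656 kJ/kg
HHV = 37570 + 3340.656 = 40910.66 kJ/kg


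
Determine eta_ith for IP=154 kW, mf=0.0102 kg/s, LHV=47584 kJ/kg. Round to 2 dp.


eta_ith = (IP / (mf * LHV)) * 100
Denominator = 0.0102 * 47584 = 485.3568 kW
eta_ith = (154 / 485.3568) * 100 = 31.73%


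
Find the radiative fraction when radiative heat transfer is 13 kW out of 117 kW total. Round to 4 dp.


f_rad = Q_rad / Q_total
f_rad = 13 / 117 = 0.1111


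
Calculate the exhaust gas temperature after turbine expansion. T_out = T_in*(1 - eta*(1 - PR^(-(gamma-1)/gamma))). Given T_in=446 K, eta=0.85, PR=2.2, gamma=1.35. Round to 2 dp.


T_out = T_in * (1 - eta * (1 - PR^(-(gamma-1)/gamma)))
Exponent = -(1.35-1)/1.35 = -0.25925926
PR^exp = 2.2^(-0.25925926) = 0.81512413
Factor = 1 - 0.85*(1 - 0.81512413) = 0.84285551
T_out = 446 * 0.84285551 = 375.91 K


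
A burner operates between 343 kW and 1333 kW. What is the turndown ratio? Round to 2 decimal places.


TDR = Q_max / Q_min
TDR = 1333 / 343 = 3.89


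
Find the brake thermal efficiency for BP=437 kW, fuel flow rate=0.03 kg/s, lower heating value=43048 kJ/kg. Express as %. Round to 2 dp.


eta_BTE = (BP / (mf * LHV)) * 100
Denominator = 0.03 * 43048 = 1291.4400 kW
eta_BTE = (437 / 1291.4400) * 100 = 33.84%


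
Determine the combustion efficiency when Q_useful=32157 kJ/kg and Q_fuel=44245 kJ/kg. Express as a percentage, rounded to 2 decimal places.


Efficiency = (Q_useful / Q_fuel) * 100
Efficiency = (32157 / 44245) * 100
Efficiency = 0.7268 * 100 = 72.68%


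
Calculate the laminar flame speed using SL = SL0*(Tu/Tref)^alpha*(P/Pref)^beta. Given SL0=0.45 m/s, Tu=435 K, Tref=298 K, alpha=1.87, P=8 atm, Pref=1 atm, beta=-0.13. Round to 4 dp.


SL = SL0 * (Tu/Tref)^alpha * (P/Pref)^beta
T ratio = 435/298 = 1.45973154
(T ratio)^alpha = 1.45973154^1.87 = 2.028572
(P/Pref)^beta = 8^(-0.13) = 0.763130
SL = 0.45 * 2.028572 * 0.763130 = 0.6966 m/s


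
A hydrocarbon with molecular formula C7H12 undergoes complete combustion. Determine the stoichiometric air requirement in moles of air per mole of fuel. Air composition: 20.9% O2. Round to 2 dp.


Balanced combustion: C7H12 + 10 O2 -> 7 CO2 + 6 H2O
O2 needed = C + H/4 = 7 + 12/4 = 10.00 moles
Air moles = O2 / 0.209 = 10.00 / 0.209 = 47.85 moles air


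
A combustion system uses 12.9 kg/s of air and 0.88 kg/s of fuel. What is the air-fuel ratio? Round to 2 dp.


AFR = m_air / m_fuel
AFR = 12.9 / 0.88 = 14.66


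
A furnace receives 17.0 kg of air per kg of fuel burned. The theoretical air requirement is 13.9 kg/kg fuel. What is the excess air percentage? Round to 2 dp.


Excess air = actual - stoichiometric = 17.0 - 13.9 = 3.10 kg/kg fuel
Excess air % = (excess / stoich) * 100 = (3.10 / 13.9) * 100 = 22.30%


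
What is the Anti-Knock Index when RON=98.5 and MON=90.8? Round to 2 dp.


AKI = (RON + MON) / 2
AKI = (98.5 + 90.8) / 2
AKI = 189.3 / 2 = 94.65


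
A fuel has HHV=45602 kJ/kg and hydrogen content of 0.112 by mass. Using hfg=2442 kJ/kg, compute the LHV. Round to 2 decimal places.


LHV = HHV - hfg * 9 * H
Water correction = 2442 * 9 * 0.112 = 2461.536 kJ/kg
LHV = 45602 - 2461.536 = 43140.46 kJ/kg


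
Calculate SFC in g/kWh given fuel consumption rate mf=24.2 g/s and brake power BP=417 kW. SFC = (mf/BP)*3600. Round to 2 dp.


SFC = (mf / BP) * 3600
Rate = 24.2 / 417 = 0.058034 g/(s*kW)
SFC = 0.058034 * 3600 = 208.92 g/kWh


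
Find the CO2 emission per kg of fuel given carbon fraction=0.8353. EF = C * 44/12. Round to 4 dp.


EF = C_frac * (M_CO2 / M_C)
EF = 0.8353 * (44/12)
EF = 0.8353 * 3.666667 = 3.0628 kg_CO2/kg_fuel


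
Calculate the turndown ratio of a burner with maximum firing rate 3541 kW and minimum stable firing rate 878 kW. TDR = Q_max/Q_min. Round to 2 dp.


TDR = Q_max / Q_min
TDR = 3541 / 878 = 4.03


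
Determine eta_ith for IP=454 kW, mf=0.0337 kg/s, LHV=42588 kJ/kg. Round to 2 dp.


eta_ith = (IP / (mf * LHV)) * 100
Denominator = 0.0337 * 42588 = 1435.2156 kW
eta_ith = (454 / 1435.2156) * 100 = 31.63%


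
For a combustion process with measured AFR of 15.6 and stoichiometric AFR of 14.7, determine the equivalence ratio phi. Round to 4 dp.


phi = AFR_stoich / AFR_actual
phi = 14.7 / 15.6 = 0.9423


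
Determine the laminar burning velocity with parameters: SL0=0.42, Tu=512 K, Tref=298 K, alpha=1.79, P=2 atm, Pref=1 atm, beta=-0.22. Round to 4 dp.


SL = SL0 * (Tu/Tref)^alpha * (P/Pref)^beta
T ratio = 512/298 = 1.71812081
(T ratio)^alpha = 1.71812081^1.79 = 2.634791
(P/Pref)^beta = 2^(-0.22) = 0.858565
SL = 0.42 * 2.634791 * 0.858565 = 0.9501 m/s


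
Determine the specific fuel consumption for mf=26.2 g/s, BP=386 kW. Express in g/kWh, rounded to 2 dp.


SFC = (mf / BP) * 3600
Rate = 26.2 / 386 = 0.067876 g/(s*kW)
SFC = 0.067876 * 3600 = 244.35 g/kWh


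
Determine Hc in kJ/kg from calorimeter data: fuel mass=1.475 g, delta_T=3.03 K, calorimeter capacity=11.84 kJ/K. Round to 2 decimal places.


Hc = C_cal * delta_T / m_fuel
Q_released = 11.84 * 3.03 = 35.8752 kJ
m_fuel = 1.475 g = 1.475/1000 kg = 0.001475 kg
Hc = 35.8752 / 0.001475 = 24322.17 kJ/kg


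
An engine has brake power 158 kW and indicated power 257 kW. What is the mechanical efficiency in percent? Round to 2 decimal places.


eta_mech = (BP / IP) * 100
Ratio = 158 / 257 = 0.6148
eta_mech = 0.6148 * 100 = 61.48%


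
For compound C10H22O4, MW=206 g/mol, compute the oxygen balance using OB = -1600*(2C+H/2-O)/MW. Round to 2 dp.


OB = -1600 * (2C + H/2 - O) / MW
Inner = 2*10 + 22/2 - 4 = 27.00
OB = -1600 * 27.00 / 206 = -209.71%


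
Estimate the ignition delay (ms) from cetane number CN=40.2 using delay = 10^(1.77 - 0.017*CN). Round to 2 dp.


delay = 10^(1.77 - 0.017*CN)
Exponent = 1.77 - 0.017*40.2 = 1.0866
delay = 10^1.0866 = 12.21 ms


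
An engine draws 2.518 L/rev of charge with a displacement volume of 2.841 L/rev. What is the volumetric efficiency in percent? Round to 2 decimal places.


eta_v = (V_actual / V_disp) * 100
Ratio = 2.518 / 2.841 = 0.8863
eta_v = 0.8863 * 100 = 88.63%


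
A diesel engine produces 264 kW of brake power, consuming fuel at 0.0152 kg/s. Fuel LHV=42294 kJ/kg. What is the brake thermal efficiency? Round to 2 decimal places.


eta_BTE = (BP / (mf * LHV)) * 100
Denominator = 0.0152 * 42294 = 642.8688 kW
eta_BTE = (264 / 642.8688) * 100 = 41.07%


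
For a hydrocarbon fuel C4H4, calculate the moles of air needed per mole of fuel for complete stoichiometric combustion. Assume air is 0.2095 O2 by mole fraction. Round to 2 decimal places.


Balanced combustion: C4H4 + 5 O2 -> 4 CO2 + 2 H2O
O2 needed = C + H/4 = 4 + 4/4 = 5.00 moles
Air moles = O2 / 0.2095 = 5.00 / 0.2095 = 23.87 moles air


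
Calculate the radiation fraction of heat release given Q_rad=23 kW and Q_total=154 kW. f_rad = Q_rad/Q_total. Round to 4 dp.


f_rad = Q_rad / Q_total
f_rad = 23 / 154 = 0.1494


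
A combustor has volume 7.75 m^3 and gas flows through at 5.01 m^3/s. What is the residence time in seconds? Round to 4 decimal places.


tau = V / Q_flow
tau = 7.75 / 5.01 = 1.5469 s


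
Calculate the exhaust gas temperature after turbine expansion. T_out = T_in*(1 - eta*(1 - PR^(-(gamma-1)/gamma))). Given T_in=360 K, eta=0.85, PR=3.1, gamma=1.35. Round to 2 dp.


T_out = T_in * (1 - eta * (1 - PR^(-(gamma-1)/gamma)))
Exponent = -(1.35-1)/1.35 = -0.25925926
PR^exp = 3.1^(-0.25925926) = 0.74577862
Factor = 1 - 0.85*(1 - 0.74577862) = 0.78391183
T_out = 360 * 0.78391183 = 282.21 K


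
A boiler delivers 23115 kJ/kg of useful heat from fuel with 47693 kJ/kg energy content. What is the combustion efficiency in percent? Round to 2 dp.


Efficiency = (Q_useful / Q_fuel) * 100
Efficiency = (23115 / 47693) * 100
Efficiency = 0.4847 * 100 = 48.47%


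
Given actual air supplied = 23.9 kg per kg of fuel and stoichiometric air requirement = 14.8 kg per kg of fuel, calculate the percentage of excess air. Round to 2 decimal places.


Excess air = actual - stoichiometric = 23.9 - 14.8 = 9.10 kg/kg fuel
Excess air % = (excess / stoich) * 100 = (9.10 / 14.8) * 100 = 61.49%


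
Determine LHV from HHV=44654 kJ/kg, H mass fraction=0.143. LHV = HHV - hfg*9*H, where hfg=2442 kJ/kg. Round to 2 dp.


LHV = HHV - hfg * 9 * H
Water correction = 2442 * 9 * 0.143 = 3142.854 kJ/kg
LHV = 44654 - 3142.854 = 41511.15 kJ/kg


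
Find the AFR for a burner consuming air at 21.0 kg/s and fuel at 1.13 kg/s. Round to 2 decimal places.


AFR = m_air / m_fuel
AFR = 21.0 / 1.13 = 18.58


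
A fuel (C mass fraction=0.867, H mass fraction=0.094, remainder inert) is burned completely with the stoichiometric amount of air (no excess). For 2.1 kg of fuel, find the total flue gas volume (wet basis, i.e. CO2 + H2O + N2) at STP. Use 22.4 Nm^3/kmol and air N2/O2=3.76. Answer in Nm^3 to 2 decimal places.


Per kg fuel: CO2 = (C/12 kmol)*22.4 = (0.867/12)*22.4 = 1.61840 Nm^3
Per kg fuel: H2O = (H/2 kmol)*22.4 = (0.094/2)*22.4 = 1.05280 Nm^3
O2 needed per kg fuel = C/12 + H/4 = 0.867/12 + 0.094/4 = 0.09575000 kmol
Per kg fuel: N2 = O2*3.76*22.4 = 0.09575000*3.76*22.4 = 8.06445 Nm^3
Total per kg = 1.61840 + 1.05280 + 8.06445 = 10.73565 Nm^3
Total = 10.73565 * 2.1 = 22.54 Nm^3


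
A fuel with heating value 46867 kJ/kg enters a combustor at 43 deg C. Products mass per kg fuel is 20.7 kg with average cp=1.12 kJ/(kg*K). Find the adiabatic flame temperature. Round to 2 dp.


T_ad = T_in + Hc / (m_p * cp)
Denominator = 20.7 * 1.12 = 23.1840
Temperature rise = 46867 / 23.1840 = 2021.52 K
T_ad = 43 + 2021.52 = 2064.52 deg C


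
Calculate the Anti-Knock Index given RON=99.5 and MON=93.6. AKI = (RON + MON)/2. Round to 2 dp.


AKI = (RON + MON) / 2
AKI = (99.5 + 93.6) / 2
AKI = 193.1 / 2 = 96.55


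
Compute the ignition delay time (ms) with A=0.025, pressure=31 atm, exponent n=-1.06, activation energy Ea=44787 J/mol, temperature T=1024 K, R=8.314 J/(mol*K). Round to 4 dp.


tau = A * P^n * exp(Ea/(R*T))
P^n = 31^(-1.06) = 0.02625165
Ea/(R*T) = 44787/(8.314*1024) = 5.260681
exp(Ea/(R*T)) = 192.612682
tau = 0.025 * 0.02625165 * 192.612682 = 0.1264 ms


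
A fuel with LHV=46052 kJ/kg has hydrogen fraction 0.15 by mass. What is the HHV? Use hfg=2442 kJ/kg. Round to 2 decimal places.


HHV = LHV + hfg * 9 * H
Water addition = 2442 * 9 * 0.15 = 3296.700 kJ/kg
HHV = 46052 + 3296.700 = 49348.70 kJ/kg


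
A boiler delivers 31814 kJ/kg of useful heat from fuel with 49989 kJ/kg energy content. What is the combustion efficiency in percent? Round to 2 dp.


Efficiency = (Q_useful / Q_fuel) * 100
Efficiency = (31814 / 49989) * 100
Efficiency = 0.6364 * 100 = 63.64%


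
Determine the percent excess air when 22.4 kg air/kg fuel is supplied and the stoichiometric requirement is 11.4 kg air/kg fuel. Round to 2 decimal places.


Excess air = actual - stoichiometric = 22.4 - 11.4 = 11.00 kg/kg fuel
Excess air % = (excess / stoich) * 100 = (11.00 / 11.4) * 100 = 96.49%


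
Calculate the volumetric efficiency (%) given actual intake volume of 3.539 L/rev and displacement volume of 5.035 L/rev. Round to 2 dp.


eta_v = (V_actual / V_disp) * 100
Ratio = 3.539 / 5.035 = 0.7029
eta_v = 0.7029 * 100 = 70.29%


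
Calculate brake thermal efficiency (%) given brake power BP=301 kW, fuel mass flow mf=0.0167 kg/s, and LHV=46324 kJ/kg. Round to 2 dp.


eta_BTE = (BP / (mf * LHV)) * 100
Denominator = 0.0167 * 46324 = 773.6108 kW
eta_BTE = (301 / 773.6108) * 100 = 38.91%


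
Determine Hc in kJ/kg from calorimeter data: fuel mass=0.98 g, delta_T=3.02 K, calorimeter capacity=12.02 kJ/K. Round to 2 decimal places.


Hc = C_cal * delta_T / m_fuel
Q_released = 12.02 * 3.02 = 36.3004 kJ
m_fuel = 0.98 g = 0.98/1000 kg = 0.000980 kg
Hc = 36.3004 / 0.000980 = 37041.22 kJ/kg


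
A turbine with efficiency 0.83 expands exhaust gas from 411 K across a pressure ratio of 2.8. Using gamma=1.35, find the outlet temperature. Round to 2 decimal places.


T_out = T_in * (1 - eta * (1 - PR^(-(gamma-1)/gamma)))
Exponent = -(1.35-1)/1.35 = -0.25925926
PR^exp = 2.8^(-0.25925926) = 0.76572026
Factor = 1 - 0.83*(1 - 0.76572026) = 0.80554782
T_out = 411 * 0.80554782 = 331.08 K


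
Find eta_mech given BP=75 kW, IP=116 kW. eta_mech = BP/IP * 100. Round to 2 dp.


eta_mech = (BP / IP) * 100
Ratio = 75 / 116 = 0.6466
eta_mech = 0.6466 * 100 = 64.66%


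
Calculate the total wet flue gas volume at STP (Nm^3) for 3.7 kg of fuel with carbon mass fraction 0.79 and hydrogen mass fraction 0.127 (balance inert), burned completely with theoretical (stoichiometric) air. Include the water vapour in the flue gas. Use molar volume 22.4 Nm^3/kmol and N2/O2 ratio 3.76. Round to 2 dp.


Per kg fuel: CO2 = (C/12 kmol)*22.4 = (0.79/12)*22.4 = 1.47467 Nm^3
Per kg fuel: H2O = (H/2 kmol)*22.4 = (0.127/2)*22.4 = 1.42240 Nm^3
O2 needed per kg fuel = C/12 + H/4 = 0.79/12 + 0.127/4 = 0.09758333 kmol
Per kg fuel: N2 = O2*3.76*22.4 = 0.09758333*3.76*22.4 = 8.21886 Nm^3
Total per kg = 1.47467 + 1.42240 + 8.21886 = 11.11593 Nm^3
Total = 11.11593 * 3.7 = 41.13 Nm^3


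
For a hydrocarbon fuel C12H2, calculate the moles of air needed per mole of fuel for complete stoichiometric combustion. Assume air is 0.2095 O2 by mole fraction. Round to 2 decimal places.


Balanced combustion: C12H2 + 12.5 O2 -> 12 CO2 + 1 H2O
O2 needed = C + H/4 = 12 + 2/4 = 12.50 moles
Air moles = O2 / 0.2095 = 12.50 / 0.2095 = 59.67 moles air


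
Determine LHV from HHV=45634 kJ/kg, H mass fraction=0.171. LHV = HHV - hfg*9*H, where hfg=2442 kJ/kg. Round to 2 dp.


LHV = HHV - hfg * 9 * H
Water correction = 2442 * 9 * 0.171 = 3758.238 kJ/kg
LHV = 45634 - 3758.238 = 41875.76 kJ/kg


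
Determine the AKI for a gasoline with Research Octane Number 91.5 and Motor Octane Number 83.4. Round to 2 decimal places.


AKI = (RON + MON) / 2
AKI = (91.5 + 83.4) / 2
AKI = 174.9 / 2 = 87.45


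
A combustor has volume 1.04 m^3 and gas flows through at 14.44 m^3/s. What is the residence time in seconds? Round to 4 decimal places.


tau = V / Q_flow
tau = 1.04 / 14.44 = 0.0720 s


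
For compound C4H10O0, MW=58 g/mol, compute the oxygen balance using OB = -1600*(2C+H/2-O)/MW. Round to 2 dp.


OB = -1600 * (2C + H/2 - O) / MW
Inner = 2*4 + 10/2 - 0 = 13.00
OB = -1600 * 13.00 / 58 = -358.62%


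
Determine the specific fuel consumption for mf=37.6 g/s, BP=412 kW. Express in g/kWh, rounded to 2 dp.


SFC = (mf / BP) * 3600
Rate = 37.6 / 412 = 0.091262 g/(s*kW)
SFC = 0.091262 * 3600 = 328.54 g/kWh


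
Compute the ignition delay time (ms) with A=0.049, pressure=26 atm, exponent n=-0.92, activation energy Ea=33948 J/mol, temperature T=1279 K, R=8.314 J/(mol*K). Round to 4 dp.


tau = A * P^n * exp(Ea/(R*T))
P^n = 26^(-0.92) = 0.04991425
Ea/(R*T) = 33948/(8.314*1279) = 3.192520
exp(Ea/(R*T)) = 24.349712
tau = 0.049 * 0.04991425 * 24.349712 = 0.0596 ms


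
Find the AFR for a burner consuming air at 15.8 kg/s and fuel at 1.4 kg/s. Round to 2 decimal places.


AFR = m_air / m_fuel
AFR = 15.8 / 1.4 = 11.29


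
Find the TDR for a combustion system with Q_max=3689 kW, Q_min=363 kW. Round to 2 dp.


TDR = Q_max / Q_min
TDR = 3689 / 363 = 10.16


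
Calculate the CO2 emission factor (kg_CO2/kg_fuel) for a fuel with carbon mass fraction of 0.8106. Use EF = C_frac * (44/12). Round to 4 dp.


EF = C_frac * (M_CO2 / M_C)
EF = 0.8106 * (44/12)
EF = 0.8106 * 3.666667 = 2.9722 kg_CO2/kg_fuel


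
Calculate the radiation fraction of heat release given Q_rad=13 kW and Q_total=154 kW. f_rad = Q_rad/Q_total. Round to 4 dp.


f_rad = Q_rad / Q_total
f_rad = 13 / 154 = 0.0844


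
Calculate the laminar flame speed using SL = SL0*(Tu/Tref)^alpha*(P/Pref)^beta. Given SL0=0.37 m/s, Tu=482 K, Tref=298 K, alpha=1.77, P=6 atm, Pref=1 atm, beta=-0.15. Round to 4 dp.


SL = SL0 * (Tu/Tref)^alpha * (P/Pref)^beta
T ratio = 482/298 = 1.61744966
(T ratio)^alpha = 1.61744966^1.77 = 2.342235
(P/Pref)^beta = 6^(-0.15) = 0.764324
SL = 0.37 * 2.342235 * 0.764324 = 0.6624 m/s


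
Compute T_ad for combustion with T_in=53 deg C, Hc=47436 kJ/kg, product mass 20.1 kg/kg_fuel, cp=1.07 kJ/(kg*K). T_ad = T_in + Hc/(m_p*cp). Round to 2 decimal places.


T_ad = T_in + Hc / (m_p * cp)
Denominator = 20.1 * 1.07 = 21.5070
Temperature rise = 47436 / 21.5070 = 2205.61 K
T_ad = 53 + 2205.61 = 2258.61 deg C


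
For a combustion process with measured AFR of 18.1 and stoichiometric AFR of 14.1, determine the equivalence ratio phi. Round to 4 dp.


phi = AFR_stoich / AFR_actual
phi = 14.1 / 18.1 = 0.7790


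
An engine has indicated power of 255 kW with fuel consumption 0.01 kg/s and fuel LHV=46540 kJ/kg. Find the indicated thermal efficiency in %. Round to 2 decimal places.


eta_ith = (IP / (mf * LHV)) * 100
Denominator = 0.01 * 46540 = 465.4000 kW
eta_ith = (255 / 465.4000) * 100 = 54.79%


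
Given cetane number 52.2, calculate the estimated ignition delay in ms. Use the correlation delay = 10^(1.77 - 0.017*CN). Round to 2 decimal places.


delay = 10^(1.77 - 0.017*CN)
Exponent = 1.77 - 0.017*52.2 = 0.8826
delay = 10^0.8826 = 7.63 ms
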